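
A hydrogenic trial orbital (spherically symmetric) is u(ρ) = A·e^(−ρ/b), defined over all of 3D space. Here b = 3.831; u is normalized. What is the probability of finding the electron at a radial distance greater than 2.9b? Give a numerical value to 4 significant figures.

P ≈ 0.07151

P = ∫ |u|² 4πρ² dρ over ρ > 2.9b.
The full normalization integral is A²·[π·b^3] = 1, fixing A².
Substituting t = ρ/b, A², 4π and the length scale all cancel in the ratio: P = ∫_{2.9}^{∞} t^2·e^(-2·t) dt / ∫_{0}^{∞} t^2·e^(-2·t) dt.
An antiderivative of t^2·e^(-2·t) is -(2·t^2 + 2·t + 1)·e^(-2·t)/4; evaluating from 2.9 to ∞ gives 1181·e^(-29/5)/200, while the full integral is 1/4.
The region integral divided by the full integral gives P = 0.071511.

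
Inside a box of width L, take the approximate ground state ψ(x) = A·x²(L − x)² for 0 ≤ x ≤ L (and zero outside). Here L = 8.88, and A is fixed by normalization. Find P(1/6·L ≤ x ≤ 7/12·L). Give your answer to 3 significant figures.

The probability is P = ∫ |ψ|² dx over [1/6·L, 7/12·L].
Since A² = 1/(L^9/630), this is the region integral divided by the full normalization integral.
Let u = x/L; then A² and the length scale cancel, so P = ∫_{1/6}^{7/12} u^4·(1 - u)^4 du ÷ ∫_{0}^{1} u^4·(1 - u)^4 du.
Using ∫ u^4·(1 - u)^4 du = u^5·(70·u^4 - 315·u^3 + 540·u^2 - 420·u + 126)/630, the numerator is ≈ 0.0010932 and the denominator is 1/630.
The result is P = 0.6887.

P ≈ 0.689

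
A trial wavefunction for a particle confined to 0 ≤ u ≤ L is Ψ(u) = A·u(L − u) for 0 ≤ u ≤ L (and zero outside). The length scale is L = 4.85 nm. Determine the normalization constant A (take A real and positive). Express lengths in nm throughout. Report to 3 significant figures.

Require ∫ |Ψ|² du = 1 over the whole domain.
The integral (without the A² prefactor) comes out to L^5/30.
With L = 4.85: A² = 0.01118 and A = 0.1057.

A ≈ 0.106 nm^(-5/2)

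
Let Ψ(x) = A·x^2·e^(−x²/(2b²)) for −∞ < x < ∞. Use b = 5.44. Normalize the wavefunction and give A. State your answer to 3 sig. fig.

A ≈ 0.0126

Normalization requires ∫|Ψ|² dx = 1, integrated from −∞ to ∞.
With ∫_{−∞}^{∞} x^(2m) e^(−αx²) dx = (2m−1)!!·√π / (2^m α^(m+1/2)), carrying out the integral gives A² · 3·√(π)·b^5/4.
So A² = (3·√(π)·b^5/4)^(−1).
With b = 5.44: A² = 0.0001579 and A = 0.01257.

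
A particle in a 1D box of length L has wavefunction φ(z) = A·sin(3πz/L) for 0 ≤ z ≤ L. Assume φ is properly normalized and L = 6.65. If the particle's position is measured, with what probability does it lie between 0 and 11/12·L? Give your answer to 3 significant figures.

P = ∫_{0}^{11/12·L} |φ(z)|² dz.
Since A² = 1/(L/2), this is the region integral divided by the full normalization integral.
Let u = z/L; then A² and the length scale cancel, so P = ∫_{0}^{11/12} sin(3·π·u)^2 du ÷ ∫_{0}^{1} sin(3·π·u)^2 du.
Using ∫ sin(3·π·u)^2 du = u/2 - sin(6·π·u)/(12·π), the numerator is 1/(12·π) + 11/24 and the denominator is 1/2.
This works out to P = (2 + 11·π)/(12·π).

P ≈ 0.970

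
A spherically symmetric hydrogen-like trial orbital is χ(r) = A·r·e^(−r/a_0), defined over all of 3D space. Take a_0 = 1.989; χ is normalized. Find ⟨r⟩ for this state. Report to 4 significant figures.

By definition ⟨r⟩ = ∫ r |χ(r)|² 4πr² dr.
Recall ∫₀^∞ r^m e^(−r/β) dr = m!·β^(m+1), evaluating both integrals, ⟨r⟩ = 5·a_0/2.
Putting a_0 = 1.989 gives 4.9725.

⟨r⟩ ≈ 4.973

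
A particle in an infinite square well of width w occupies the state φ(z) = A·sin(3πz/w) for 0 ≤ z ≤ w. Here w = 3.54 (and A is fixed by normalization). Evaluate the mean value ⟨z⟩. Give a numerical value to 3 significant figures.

⟨z⟩ ≈ 1.77

The expectation value is the |φ|²-weighted average of z: ∫ z|φ|² dz.
Using sin²θ = (1 − cos 2θ)/2, since the A² factors cancel between numerator and denominator, ⟨z⟩ = w/2.
Putting w = 3.54 gives 1.770.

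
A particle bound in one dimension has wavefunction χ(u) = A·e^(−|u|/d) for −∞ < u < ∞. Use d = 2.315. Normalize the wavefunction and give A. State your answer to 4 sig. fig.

A ≈ 0.6572

Normalization requires ∫|χ|² du = 1, integrated from −∞ to ∞.
Carrying out the integral gives A² · d.
So A² = (d)^(−1).
Substituting d = 2.315 gives A² = 0.43197, so A = 0.65724.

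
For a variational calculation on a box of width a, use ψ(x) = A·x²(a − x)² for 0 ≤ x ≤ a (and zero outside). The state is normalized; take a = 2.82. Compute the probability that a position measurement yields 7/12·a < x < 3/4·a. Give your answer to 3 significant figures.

P ≈ 0.253

The probability is P = ∫ |ψ|² dx over [7/12·a, 3/4·a].
With A² fixed by ∫|ψ|² = 1, i.e. A² = (a^9/630)^(−1), substitute and integrate.
In terms of u = x/a (A² and the length scale cancel between numerator and denominator), P = [∫_{7/12}^{3/4} u^4·(1 - u)^4 du] / [∫_{0}^{1} u^4·(1 - u)^4 du].
Using ∫ u^4·(1 - u)^4 du = u^5·(70·u^4 - 315·u^3 + 540·u^2 - 420·u + 126)/630, the numerator is ≈ 0.00040223 and the denominator is 1/630.
Evaluating gives P = 0.2534.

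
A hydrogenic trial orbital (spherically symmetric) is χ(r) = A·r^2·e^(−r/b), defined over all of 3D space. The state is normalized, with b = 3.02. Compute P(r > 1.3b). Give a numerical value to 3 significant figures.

P = ∫ |χ|² 4πr² dr over r > 1.3b.
The full normalization integral is A²·[45·π·b^7/2] = 1, fixing A².
Substituting u = r/b, A², 4π and the length scale all cancel in the ratio: P = ∫_{1.3}^{∞} u^6·e^(-2·u) du / ∫_{0}^{∞} u^6·e^(-2·u) du.
With ∫ u^6·e^(-2·u) du = -(4·u^6 + 12·u^5 + 30·u^4 + 60·u^3 + 90·u^2 + 90·u + 45)·e^(-2·u)/8 + C, the region integral is ≈ 5.5284 and the full one is 45/8.
The region integral divided by the full integral gives P = 0.9828.

P ≈ 0.983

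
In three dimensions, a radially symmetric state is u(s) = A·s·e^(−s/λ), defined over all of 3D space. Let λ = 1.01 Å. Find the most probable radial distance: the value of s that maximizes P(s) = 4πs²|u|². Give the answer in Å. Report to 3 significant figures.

The maximum of P(s) = 4πs²|u|² occurs where its derivative vanishes.
Solving yields s = 2·λ.
With λ = 1.01, the most probable radial distance is 2.020 Å.

s ≈ 2.02 Å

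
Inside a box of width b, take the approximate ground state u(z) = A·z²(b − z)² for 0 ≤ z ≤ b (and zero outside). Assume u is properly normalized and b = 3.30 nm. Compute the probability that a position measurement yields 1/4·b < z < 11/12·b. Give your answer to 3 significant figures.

P = ∫_{1/4·b}^{11/12·b} |u(z)|² dz.
The normalization integral ∫|u|²dz over the whole domain equals b^9/630·A², and A² cancels in the ratio.
In terms of t = z/b (A² and the length scale cancel between numerator and denominator), P = [∫_{1/4}^{11/12} t^4·(1 - t)^4 dt] / [∫_{0}^{1} t^4·(1 - t)^4 dt].
An antiderivative of t^4·(1 - t)^4 is t^5·(70·t^4 - 315·t^3 + 540·t^2 - 420·t + 126)/630; evaluating from 1/4 to 11/12 gives ≈ 0.0015090, while the full integral is 1/630.
This works out to P = 0.9507.

P ≈ 0.951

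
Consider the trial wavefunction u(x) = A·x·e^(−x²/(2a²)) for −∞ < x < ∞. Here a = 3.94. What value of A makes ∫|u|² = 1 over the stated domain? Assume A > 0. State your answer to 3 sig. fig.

A ≈ 0.136

Require ∫ |u|² dx = 1 over the whole domain.
With u = A·x·e^(−x²/(2a²)), the integral evaluates to A²·[√(π)·a^3/2].
So A² = (√(π)·a^3/2)^(−1).
Substituting a = 3.94 gives A² = 0.01845, so A = 0.1358.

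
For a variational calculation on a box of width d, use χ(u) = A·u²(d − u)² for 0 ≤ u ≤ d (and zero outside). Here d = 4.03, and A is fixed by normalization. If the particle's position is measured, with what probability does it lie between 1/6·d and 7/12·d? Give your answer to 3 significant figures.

P ≈ 0.689

|χ|² is the probability density, so P = ∫_{1/6·d}^{7/12·d} |χ|² du.
With A² fixed by ∫|χ|² = 1, i.e. A² = (d^9/630)^(−1), substitute and integrate.
Substituting t = u/d, A² and the length scale cancel in the ratio: P = ∫_{1/6}^{7/12} t^4·(1 - t)^4 dt / ∫_{0}^{1} t^4·(1 - t)^4 dt.
An antiderivative of t^4·(1 - t)^4 is t^5·(70·t^4 - 315·t^3 + 540·t^2 - 420·t + 126)/630; evaluating from 1/6 to 7/12 gives ≈ 0.0010932, while the full integral is 1/630.
Evaluating gives P = 0.6887.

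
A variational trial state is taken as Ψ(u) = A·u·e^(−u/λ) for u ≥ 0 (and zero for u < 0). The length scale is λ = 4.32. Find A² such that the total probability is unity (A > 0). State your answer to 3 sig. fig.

A^2 ≈ 0.0496

We need A² ∫|f|² du = 1, taking the integral from 0 to ∞.
Recall ∫₀^∞ u^m e^(−u/β) du = m!·β^(m+1), ∫|Ψ|² du = A²·(λ^3/4).
With λ = 4.32: A² = 0.04961 and A = 0.2227.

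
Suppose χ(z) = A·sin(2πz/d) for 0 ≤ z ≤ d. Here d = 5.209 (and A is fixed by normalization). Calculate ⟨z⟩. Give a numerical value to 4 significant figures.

⟨z⟩ ≈ 2.605

The expectation value is the |χ|²-weighted average of z: ∫ z|χ|² dz.
With ∫₀^d sin²(nπz/d) dz = d/2, the ratio of the moment integral to the normalization integral gives ⟨z⟩ = d/2.
Putting d = 5.209 gives 2.6045.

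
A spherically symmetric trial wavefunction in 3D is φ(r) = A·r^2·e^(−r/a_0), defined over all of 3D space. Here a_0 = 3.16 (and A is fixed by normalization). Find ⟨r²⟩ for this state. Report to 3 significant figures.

⟨r²⟩ = ∫ r^2 |φ|² 4πr² dr over the full domain.
Using ∫₀^∞ rⁿ e^(−αr) dr = n!/αⁿ⁺¹, the ratio of the moment integral to the normalization integral gives ⟨r²⟩ = 14·a_0^2.
Putting a_0 = 3.16 gives 139.8.

⟨r^2⟩ ≈ 140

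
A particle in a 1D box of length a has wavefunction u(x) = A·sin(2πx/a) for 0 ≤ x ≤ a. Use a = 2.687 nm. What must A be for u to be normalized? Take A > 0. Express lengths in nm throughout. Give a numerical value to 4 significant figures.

A ≈ 0.8627 nm^(-1/2)

Require ∫ |u|² dx = 1 over the whole domain.
With u = A·sin(2πx/a), the integral evaluates to A²·[a/2].
With a = 2.687: A² = 0.74432 and A = 0.86274.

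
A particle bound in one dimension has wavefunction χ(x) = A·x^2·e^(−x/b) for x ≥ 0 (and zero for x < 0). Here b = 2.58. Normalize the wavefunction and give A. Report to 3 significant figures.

A ≈ 0.108

The normalization condition is ∫|χ|² dx = 1 from 0 to ∞.
Using ∫₀^∞ xⁿ e^(−αx) dx = n!/αⁿ⁺¹, carrying out the integral gives A² · 3·b^5/4.
Setting this equal to 1 gives A² = 1/(3·b^5/4).
Substituting b = 2.58 gives A² = 0.01166, so A = 0.1080.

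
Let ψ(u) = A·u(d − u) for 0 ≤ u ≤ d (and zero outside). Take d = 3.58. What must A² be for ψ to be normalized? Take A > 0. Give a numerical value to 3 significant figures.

We need A² ∫|f|² du = 1, taking the integral from 0 to d.
∫|ψ|² du = A²·(d^5/30).
Setting this equal to 1 gives A² = 1/(d^5/30).
With d = 3.58: A² = 0.05102 and A = 0.2259.

A^2 ≈ 0.0510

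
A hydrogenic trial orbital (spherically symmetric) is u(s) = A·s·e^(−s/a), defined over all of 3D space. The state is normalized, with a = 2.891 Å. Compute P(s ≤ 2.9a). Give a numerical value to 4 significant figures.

Integrate the radial probability density 4πs²|u|² over s ≤ 2.9a.
The full normalization integral is A²·[3·π·a^5] = 1, fixing A².
In terms of t = s/a (A², 4π and the length scale all cancel between numerator and denominator), P = [∫_{0}^{2.9} t^4·e^(-2·t) dt] / [∫_{0}^{∞} t^4·e^(-2·t) dt].
Using ∫ t^4·e^(-2·t) dt = -(t^4/2 + t^3 + 3·t^2/2 + 3·t/2 + 3/4)·e^(-2·t), the numerator is ≈ 0.515461 and the denominator is 3/4.
Taking the ratio yields P = 0.68728.

P ≈ 0.6873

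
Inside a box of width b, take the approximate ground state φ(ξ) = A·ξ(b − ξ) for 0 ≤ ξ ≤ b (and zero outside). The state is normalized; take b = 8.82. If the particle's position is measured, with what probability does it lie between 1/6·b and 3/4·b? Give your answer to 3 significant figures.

P ≈ 0.861

|φ|² is the probability density, so P = ∫_{1/6·b}^{3/4·b} |φ|² dξ.
Since A² = 1/(b^5/30), this is the region integral divided by the full normalization integral.
In terms of u = ξ/b (A² and the length scale cancel between numerator and denominator), P = [∫_{1/6}^{3/4} u^2·(1 - u)^2 du] / [∫_{0}^{1} u^2·(1 - u)^2 du].
Using ∫ u^2·(1 - u)^2 du = u^3·(6·u^2 - 15·u + 10)/30, the numerator is ≈ 0.028700 and the denominator is 1/30.
Evaluating gives P = 0.8610.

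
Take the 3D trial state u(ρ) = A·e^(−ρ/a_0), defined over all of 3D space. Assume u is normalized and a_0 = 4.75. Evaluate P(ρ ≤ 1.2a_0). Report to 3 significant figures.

P ≈ 0.430

With dV = 4πρ²dρ, the probability is ∫|u|² dV over ρ ≤ 1.2a_0.
Normalization gives A² = 1/(π·a_0^3).
Substituting t = ρ/a_0, A², 4π and the length scale all cancel in the ratio: P = ∫_{0}^{1.2} t^2·e^(-2·t) dt / ∫_{0}^{∞} t^2·e^(-2·t) dt.
With ∫ t^2·e^(-2·t) dt = -(2·t^2 + 2·t + 1)·e^(-2·t)/4 + C, the region integral is 1/4 - 157·e^(-12/5)/100 and the full one is 1/4.
Taking the ratio yields P = 0.4303.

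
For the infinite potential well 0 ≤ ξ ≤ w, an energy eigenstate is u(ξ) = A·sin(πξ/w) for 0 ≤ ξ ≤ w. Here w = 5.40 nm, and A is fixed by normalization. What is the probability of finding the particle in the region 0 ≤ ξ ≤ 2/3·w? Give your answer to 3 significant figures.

P = ∫_{0}^{2/3·w} |u(ξ)|² dξ.
With A² fixed by ∫|u|² = 1, i.e. A² = (w/2)^(−1), substitute and integrate.
In terms of t = ξ/w (A² and the length scale cancel between numerator and denominator), P = [∫_{0}^{2/3} sin(π·t)^2 dt] / [∫_{0}^{1} sin(π·t)^2 dt].
With ∫ sin(π·t)^2 dt = t/2 - sin(2·π·t)/(4·π) + C, the region integral is √(3)/(8·π) + 1/3 and the full one is 1/2.
The result is P = √(3)/(4·π) + 2/3.

P ≈ 0.804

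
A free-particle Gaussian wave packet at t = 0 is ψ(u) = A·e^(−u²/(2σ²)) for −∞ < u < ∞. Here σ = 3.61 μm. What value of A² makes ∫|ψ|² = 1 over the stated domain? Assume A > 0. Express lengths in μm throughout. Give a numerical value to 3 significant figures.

A^2 ≈ 0.156 μm^(-1)

We need A² ∫|f|² du = 1, taking the integral from −∞ to ∞.
Carrying out the integral gives A² · √(π)·σ.
Setting this equal to 1 gives A² = 1/(√(π)·σ).
With σ = 3.61: A² = 0.1563 and A = 0.3953.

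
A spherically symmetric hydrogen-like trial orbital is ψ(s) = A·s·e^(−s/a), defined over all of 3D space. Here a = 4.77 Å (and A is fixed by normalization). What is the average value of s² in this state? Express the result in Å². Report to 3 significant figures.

The expectation value is the |ψ|²-weighted average of s^2: ∫ s^2|ψ|² 4πs² ds.
Evaluating both integrals, ⟨s²⟩ = 15·a^2/2.
With a = 4.77, ⟨s^2⟩ = 170.6.

⟨s^2⟩ ≈ 171 Å^2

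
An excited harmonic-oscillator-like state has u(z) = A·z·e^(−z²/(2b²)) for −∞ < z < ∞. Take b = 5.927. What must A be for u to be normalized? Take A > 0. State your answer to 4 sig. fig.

A ≈ 0.07362

Normalization requires ∫|u|² dz = 1, integrated from −∞ to ∞.
∫|u|² dz = A²·(√(π)·b^3/2).
Substituting b = 5.927 gives A² = 0.0054194, so A = 0.073616.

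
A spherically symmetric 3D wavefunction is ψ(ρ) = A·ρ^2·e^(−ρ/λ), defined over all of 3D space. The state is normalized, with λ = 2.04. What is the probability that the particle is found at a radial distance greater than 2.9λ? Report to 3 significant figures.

P = ∫ |ψ|² 4πρ² dρ over ρ > 2.9λ.
The full normalization integral is A²·[45·π·λ^7/2] = 1, fixing A².
Let u = ρ/λ; then A², 4π and the length scale all cancel, so P = ∫_{2.9}^{∞} u^6·e^(-2·u) du ÷ ∫_{0}^{∞} u^6·e^(-2·u) du.
An antiderivative of u^6·e^(-2·u) is -(4·u^6 + 12·u^5 + 30·u^4 + 60·u^3 + 90·u^2 + 90·u + 45)·e^(-2·u)/8; evaluating from 2.9 to ∞ gives ≈ 3.5910, while the full integral is 45/8.
This evaluates to P = 0.6384.

P ≈ 0.638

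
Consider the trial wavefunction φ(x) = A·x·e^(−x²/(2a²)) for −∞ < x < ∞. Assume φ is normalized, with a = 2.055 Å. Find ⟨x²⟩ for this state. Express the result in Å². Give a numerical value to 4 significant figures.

⟨x^2⟩ ≈ 6.335 Å^2

The expectation value is the |φ|²-weighted average of x^2: ∫ x^2|φ|² dx.
Since the A² factors cancel between numerator and denominator, ⟨x²⟩ = 3·a^2/2.
With a = 2.055, ⟨x^2⟩ = 6.3345.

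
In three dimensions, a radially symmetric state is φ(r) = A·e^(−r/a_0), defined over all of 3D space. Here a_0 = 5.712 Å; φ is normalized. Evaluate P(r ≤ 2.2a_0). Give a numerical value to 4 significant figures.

P ≈ 0.8149

With dV = 4πr²dr, the probability is ∫|φ|² dV over r ≤ 2.2a_0.
The full normalization integral is A²·[π·a_0^3] = 1, fixing A².
Let u = r/a_0; then A², 4π and the length scale all cancel, so P = ∫_{0}^{2.2} u^2·e^(-2·u) du ÷ ∫_{0}^{∞} u^2·e^(-2·u) du.
With ∫ u^2·e^(-2·u) du = -(2·u^2 + 2·u + 1)·e^(-2·u)/4 + C, the region integral is 1/4 - 377·e^(-22/5)/100 and the full one is 1/4.
This evaluates to P = 0.81486.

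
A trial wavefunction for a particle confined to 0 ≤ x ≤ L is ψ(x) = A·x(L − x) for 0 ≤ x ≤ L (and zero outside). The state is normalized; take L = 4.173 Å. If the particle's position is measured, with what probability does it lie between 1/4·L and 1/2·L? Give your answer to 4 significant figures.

P ≈ 0.3965

P = ∫_{1/4·L}^{1/2·L} |ψ(x)|² dx.
With A² fixed by ∫|ψ|² = 1, i.e. A² = (L^5/30)^(−1), substitute and integrate.
In terms of u = x/L (A² and the length scale cancel between numerator and denominator), P = [∫_{1/4}^{1/2} u^2·(1 - u)^2 du] / [∫_{0}^{1} u^2·(1 - u)^2 du].
With ∫ u^2·(1 - u)^2 du = u^3·(6·u^2 - 15·u + 10)/30 + C, the region integral is ≈ 0.0132161 and the full one is 1/30.
Taking the ratio, P = 203/512.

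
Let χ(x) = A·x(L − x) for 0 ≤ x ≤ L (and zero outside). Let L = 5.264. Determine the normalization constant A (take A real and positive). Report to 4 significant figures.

A ≈ 0.08615

The normalization condition is ∫|χ|² dx = 1 from 0 to L.
Carrying out the integral gives A² · L^5/30.
Hence A² = 1/[L^5/30].
With L = 5.264: A² = 0.0074224 and A = 0.086153.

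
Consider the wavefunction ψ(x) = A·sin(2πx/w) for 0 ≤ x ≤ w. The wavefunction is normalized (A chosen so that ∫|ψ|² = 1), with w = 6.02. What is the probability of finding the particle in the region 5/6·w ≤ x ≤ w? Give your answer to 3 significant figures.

|ψ|² is the probability density, so P = ∫_{5/6·w}^{w} |ψ|² dx.
With A² fixed by ∫|ψ|² = 1, i.e. A² = (w/2)^(−1), substitute and integrate.
Let u = x/w; then A² and the length scale cancel, so P = ∫_{5/6}^{1} sin(2·π·u)^2 du ÷ ∫_{0}^{1} sin(2·π·u)^2 du.
Using ∫ sin(2·π·u)^2 du = u/2 - sin(4·π·u)/(8·π), the numerator is -√(3)/(16·π) + 1/12 and the denominator is 1/2.
The result is P = (-√(3)/8 + π/6)/π.

P ≈ 0.0978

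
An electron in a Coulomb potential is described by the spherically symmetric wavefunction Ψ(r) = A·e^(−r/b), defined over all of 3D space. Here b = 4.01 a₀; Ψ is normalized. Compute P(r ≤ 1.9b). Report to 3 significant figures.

P = ∫ |Ψ|² 4πr² dr over r ≤ 1.9b.
Normalization gives A² = 1/(π·b^3).
Substituting u = r/b, A², 4π and the length scale all cancel in the ratio: P = ∫_{0}^{1.9} u^2·e^(-2·u) du / ∫_{0}^{∞} u^2·e^(-2·u) du.
An antiderivative of u^2·e^(-2·u) is -(2·u^2 + 2·u + 1)·e^(-2·u)/4; evaluating from 0 to 1.9 gives 1/4 - 601·e^(-19/5)/200, while the full integral is 1/4.
This evaluates to P = 0.7311.

P ≈ 0.731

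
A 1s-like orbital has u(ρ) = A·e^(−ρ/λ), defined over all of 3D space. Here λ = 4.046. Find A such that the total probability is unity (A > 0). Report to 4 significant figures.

A ≈ 0.06932

We need A² ∫|f|² 4πρ² dρ = 1, taking the integral from 0 to ∞.
Using ∫₀^∞ ρⁿ e^(−αρ) dρ = n!/αⁿ⁺¹, ∫|u|² 4πρ² dρ = A²·(π·λ^3).
So A² = (π·λ^3)^(−1).
Substituting λ = 4.046 gives A² = 0.0048059, so A = 0.069324.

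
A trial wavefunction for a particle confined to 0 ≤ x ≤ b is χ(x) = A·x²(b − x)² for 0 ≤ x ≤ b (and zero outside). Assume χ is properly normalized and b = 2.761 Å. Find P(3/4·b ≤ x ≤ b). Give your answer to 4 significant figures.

|χ|² is the probability density, so P = ∫_{3/4·b}^{b} |χ|² dx.
The normalization integral ∫|χ|²dx over the whole domain equals b^9/630·A², and A² cancels in the ratio.
In terms of u = x/b (A² and the length scale cancel between numerator and denominator), P = [∫_{3/4}^{1} u^4·(1 - u)^4 du] / [∫_{0}^{1} u^4·(1 - u)^4 du].
With ∫ u^4·(1 - u)^4 du = u^5·(70·u^4 - 315·u^3 + 540·u^2 - 420·u + 126)/630 + C, the region integral is ≈ 0.0000776624 and the full one is 1/630.
Taking the ratio, P = 0.048927.

P ≈ 0.04893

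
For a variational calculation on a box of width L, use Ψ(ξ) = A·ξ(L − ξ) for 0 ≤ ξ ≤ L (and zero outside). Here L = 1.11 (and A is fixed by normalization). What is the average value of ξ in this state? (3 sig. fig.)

⟨ξ⟩ ≈ 0.555

By definition ⟨ξ⟩ = ∫ ξ |Ψ(ξ)|² dξ.
Since the A² factors cancel between numerator and denominator, ⟨ξ⟩ = L/2.
With L = 1.11, ⟨ξ⟩ = 0.5550.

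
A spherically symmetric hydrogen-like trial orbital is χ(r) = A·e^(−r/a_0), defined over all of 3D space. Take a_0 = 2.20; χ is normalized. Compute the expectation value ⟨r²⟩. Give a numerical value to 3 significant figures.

⟨r^2⟩ ≈ 14.5

⟨r²⟩ = ∫ r^2 |χ|² 4πr² dr over the full domain.
Using ∫₀^∞ rⁿ e^(−αr) dr = n!/αⁿ⁺¹, the ratio of the moment integral to the normalization integral gives ⟨r²⟩ = 3·a_0^2.
With a_0 = 2.20, ⟨r^2⟩ = 14.52.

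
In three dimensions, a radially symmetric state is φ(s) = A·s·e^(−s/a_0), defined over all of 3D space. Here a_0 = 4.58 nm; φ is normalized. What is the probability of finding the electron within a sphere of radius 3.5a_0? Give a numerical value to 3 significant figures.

P ≈ 0.827

Integrate the radial probability density 4πs²|φ|² over s ≤ 3.5a_0.
Normalization gives A² = 1/(3·π·a_0^5).
In terms of u = s/a_0 (A², 4π and the length scale all cancel between numerator and denominator), P = [∫_{0}^{3.5} u^4·e^(-2·u) du] / [∫_{0}^{∞} u^4·e^(-2·u) du].
An antiderivative of u^4·e^(-2·u) is -(u^4/2 + u^3 + 3·u^2/2 + 3·u/2 + 3/4)·e^(-2·u); evaluating from 0 to 3.5 gives 3/4 - 4553·e^(-7)/32, while the full integral is 3/4.
Taking the ratio yields P = 0.8270.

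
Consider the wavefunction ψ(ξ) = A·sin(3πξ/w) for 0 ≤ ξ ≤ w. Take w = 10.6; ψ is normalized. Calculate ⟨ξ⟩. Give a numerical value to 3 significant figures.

By definition ⟨ξ⟩ = ∫ ξ |ψ(ξ)|² dξ.
Using sin²θ = (1 − cos 2θ)/2, evaluating both integrals, ⟨ξ⟩ = w/2.
Putting w = 10.6 gives 5.300.

⟨ξ⟩ ≈ 5.30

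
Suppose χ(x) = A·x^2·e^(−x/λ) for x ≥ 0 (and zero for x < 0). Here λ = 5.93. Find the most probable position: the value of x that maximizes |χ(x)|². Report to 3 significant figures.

The maximum of |χ(x)|² occurs where its derivative vanishes.
This gives x = 2·λ.
With λ = 5.93, the most probable position is 11.86.

x ≈ 11.9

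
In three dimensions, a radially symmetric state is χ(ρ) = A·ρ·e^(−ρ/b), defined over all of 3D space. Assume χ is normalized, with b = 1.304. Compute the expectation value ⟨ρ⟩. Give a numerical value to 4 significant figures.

By definition ⟨ρ⟩ = ∫ ρ |χ(ρ)|² 4πρ² dρ.
Using ∫₀^∞ ρⁿ e^(−αρ) dρ = n!/αⁿ⁺¹, the ratio of the moment integral to the normalization integral gives ⟨ρ⟩ = 5·b/2.
Putting b = 1.304 gives 3.2600.

⟨ρ⟩ ≈ 3.260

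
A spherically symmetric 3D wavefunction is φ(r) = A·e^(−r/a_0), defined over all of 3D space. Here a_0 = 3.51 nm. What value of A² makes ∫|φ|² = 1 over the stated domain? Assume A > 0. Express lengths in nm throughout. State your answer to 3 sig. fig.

A^2 ≈ 0.00736 nm^(-3)

We need A² ∫|f|² 4πr² dr = 1, taking the integral from 0 to ∞.
In 3D with spherical symmetry the volume element is 4πr² dr.
With ∫₀^∞ r^2 e^(−αr) dr = 2!/α^3, with φ = A·e^(−r/a_0), the integral evaluates to A²·[π·a_0^3].
Hence A² = 1/[π·a_0^3].
Plugging in a_0 = 3.51 yields A = 0.08580.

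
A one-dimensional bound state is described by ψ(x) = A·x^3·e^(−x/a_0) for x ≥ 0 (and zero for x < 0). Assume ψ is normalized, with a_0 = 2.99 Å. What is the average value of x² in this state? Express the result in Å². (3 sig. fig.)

⟨x^2⟩ ≈ 125 Å^2

By definition ⟨x²⟩ = ∫ x^2 |ψ(x)|² dx.
Using ∫₀^∞ xⁿ e^(−αx) dx = n!/αⁿ⁺¹, evaluating both integrals, ⟨x²⟩ = 14·a_0^2.
With a_0 = 2.99, ⟨x^2⟩ = 125.2.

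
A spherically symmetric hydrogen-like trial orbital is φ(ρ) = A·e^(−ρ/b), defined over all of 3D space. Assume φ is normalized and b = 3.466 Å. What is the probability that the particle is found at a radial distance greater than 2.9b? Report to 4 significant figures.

P ≈ 0.07151

With dV = 4πρ²dρ, the probability is ∫|φ|² dV over ρ > 2.9b.
The full normalization integral is A²·[π·b^3] = 1, fixing A².
In terms of u = ρ/b (A², 4π and the length scale all cancel between numerator and denominator), P = [∫_{2.9}^{∞} u^2·e^(-2·u) du] / [∫_{0}^{∞} u^2·e^(-2·u) du].
Using ∫ u^2·e^(-2·u) du = -(2·u^2 + 2·u + 1)·e^(-2·u)/4, the numerator is 1181·e^(-29/5)/200 and the denominator is 1/4.
Taking the ratio yields P = 0.071511.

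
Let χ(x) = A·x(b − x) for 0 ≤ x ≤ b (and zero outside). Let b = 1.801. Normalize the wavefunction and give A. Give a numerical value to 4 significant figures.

Normalization requires ∫|χ|² dx = 1, integrated from 0 to b.
Expanding the polynomial and integrating term by term, ∫|χ|² dx = A²·(b^5/30).
Plugging in b = 1.801 yields A = 1.2583.

A ≈ 1.258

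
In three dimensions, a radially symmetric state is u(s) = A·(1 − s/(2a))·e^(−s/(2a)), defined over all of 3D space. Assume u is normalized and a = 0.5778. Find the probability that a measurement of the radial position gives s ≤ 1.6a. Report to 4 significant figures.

P = ∫ |u|² 4πs² ds over s ≤ 1.6a.
A² is fixed by ∫₀^∞ 4πs²|u|² ds = 1, i.e. A² = (8·π·a^3)^(−1).
In terms of t = s/a (A², 4π and the length scale all cancel between numerator and denominator), P = [∫_{0}^{1.6} t^2·(1 - t/2)^2·e^(-t) dt] / [∫_{0}^{∞} t^2·(1 - t/2)^2·e^(-t) dt].
An antiderivative of t^2·(1 - t/2)^2·e^(-t) is -(t^4/4 + t^2 + 2·t + 2)·e^(-t); evaluating from 0 to 1.6 gives 2 - 5874·e^(-8/5)/625, while the full integral is 2.
This evaluates to P = 0.051248.

P ≈ 0.05125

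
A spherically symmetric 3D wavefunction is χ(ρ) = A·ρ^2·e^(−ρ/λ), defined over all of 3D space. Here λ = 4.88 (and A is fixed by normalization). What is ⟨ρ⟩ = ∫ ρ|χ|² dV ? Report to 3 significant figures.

⟨ρ⟩ ≈ 17.1

The expectation value is the |χ|²-weighted average of ρ: ∫ ρ|χ|² 4πρ² dρ.
Using ∫₀^∞ ρⁿ e^(−αρ) dρ = n!/αⁿ⁺¹, the ratio of the moment integral to the normalization integral gives ⟨ρ⟩ = 7·λ/2.
With λ = 4.88, ⟨ρ⟩ = 17.08.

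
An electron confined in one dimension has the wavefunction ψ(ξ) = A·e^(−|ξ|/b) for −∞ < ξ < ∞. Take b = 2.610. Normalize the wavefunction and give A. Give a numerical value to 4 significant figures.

A ≈ 0.6190

Require ∫ |ψ|² dξ = 1 over the whole domain.
Using ∫₀^∞ ξⁿ e^(−αξ) dξ = n!/αⁿ⁺¹, carrying out the integral gives A² · b.
Setting this equal to 1 gives A² = 1/(b).
With b = 2.610: A² = 0.38314 and A = 0.61898.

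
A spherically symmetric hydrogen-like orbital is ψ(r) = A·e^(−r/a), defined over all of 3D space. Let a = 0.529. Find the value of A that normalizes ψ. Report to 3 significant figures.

A ≈ 1.47

The normalization condition is ∫|ψ|² 4πr² dr = 1 from 0 to ∞.
(Spherical symmetry: dV = 4πr² dr.)
The integral (without the A² prefactor) comes out to π·a^3.
So A² = (π·a^3)^(−1).
With a = 0.529: A² = 2.150 and A = 1.466.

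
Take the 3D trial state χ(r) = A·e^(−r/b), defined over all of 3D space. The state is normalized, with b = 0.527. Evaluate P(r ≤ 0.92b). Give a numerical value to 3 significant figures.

P ≈ 0.280

P = ∫ |χ|² 4πr² dr over r ≤ 0.92b.
The full normalization integral is A²·[π·b^3] = 1, fixing A².
In terms of u = r/b (A², 4π and the length scale all cancel between numerator and denominator), P = [∫_{0}^{0.92} u^2·e^(-2·u) du] / [∫_{0}^{∞} u^2·e^(-2·u) du].
Using ∫ u^2·e^(-2·u) du = -(2·u^2 + 2·u + 1)·e^(-2·u)/4, the numerator is 1/4 - 2833·e^(-46/25)/2500 and the denominator is 1/4.
This evaluates to P = 0.2801.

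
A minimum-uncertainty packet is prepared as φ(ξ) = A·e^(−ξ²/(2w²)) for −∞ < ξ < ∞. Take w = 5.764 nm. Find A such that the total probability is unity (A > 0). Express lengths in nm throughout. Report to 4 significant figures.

The normalization condition is ∫|φ|² dξ = 1 from −∞ to ∞.
Differentiating ∫e^(−αξ²) dξ = √(π/α) under α to get the higher moments, carrying out the integral gives A² · √(π)·w.
So A² = (√(π)·w)^(−1).
Plugging in w = 5.764 yields A = 0.31286.

A ≈ 0.3129 nm^(-1/2)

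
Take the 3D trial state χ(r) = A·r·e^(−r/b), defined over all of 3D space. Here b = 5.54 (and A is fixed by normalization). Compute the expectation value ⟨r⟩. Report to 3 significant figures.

The expectation value is the |χ|²-weighted average of r: ∫ r|χ|² 4πr² dr.
With ∫₀^∞ r^5 e^(−αr) dr = 5!/α^6, evaluating both integrals, ⟨r⟩ = 5·b/2.
With b = 5.54, ⟨r⟩ = 13.85.

⟨r⟩ ≈ 13.9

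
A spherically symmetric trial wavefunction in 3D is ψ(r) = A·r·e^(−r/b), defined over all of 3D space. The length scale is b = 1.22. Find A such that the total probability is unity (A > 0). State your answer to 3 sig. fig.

The normalization condition is ∫|ψ|² 4πr² dr = 1 from 0 to ∞.
(Spherical symmetry: dV = 4πr² dr.)
Using ∫₀^∞ rⁿ e^(−αr) dr = n!/αⁿ⁺¹, with ψ = A·r·e^(−r/b), the integral evaluates to A²·[3·π·b^5].
So A² = (3·π·b^5)^(−1).
With b = 1.22: A² = 0.03926 and A = 0.1981.

A ≈ 0.198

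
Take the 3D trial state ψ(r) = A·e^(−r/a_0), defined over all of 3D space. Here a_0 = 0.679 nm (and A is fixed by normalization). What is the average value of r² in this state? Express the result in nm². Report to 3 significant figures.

⟨r^2⟩ ≈ 1.38 nm^2

By definition ⟨r²⟩ = ∫ r^2 |ψ(r)|² 4πr² dr.
With ∫₀^∞ r^4 e^(−αr) dr = 4!/α^5, the ratio of the moment integral to the normalization integral gives ⟨r²⟩ = 3·a_0^2.
With a_0 = 0.679, ⟨r^2⟩ = 1.383.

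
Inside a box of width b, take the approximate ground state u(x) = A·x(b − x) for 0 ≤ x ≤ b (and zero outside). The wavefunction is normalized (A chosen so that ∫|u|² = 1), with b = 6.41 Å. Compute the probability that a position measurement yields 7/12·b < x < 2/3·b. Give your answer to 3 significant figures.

P = ∫_{7/12·b}^{2/3·b} |u(x)|² dx.
Since A² = 1/(b^5/30), this is the region integral divided by the full normalization integral.
In terms of t = x/b (A² and the length scale cancel between numerator and denominator), P = [∫_{7/12}^{2/3} t^2·(1 - t)^2 dt] / [∫_{0}^{1} t^2·(1 - t)^2 dt].
With ∫ t^2·(1 - t)^2 dt = t^3·(6·t^2 - 15·t + 10)/30 + C, the region integral is ≈ 0.0045581 and the full one is 1/30.
The result is P = 0.1367.

P ≈ 0.137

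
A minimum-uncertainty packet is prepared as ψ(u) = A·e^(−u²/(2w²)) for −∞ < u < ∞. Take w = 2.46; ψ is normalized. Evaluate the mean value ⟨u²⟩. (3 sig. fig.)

⟨u^2⟩ ≈ 3.03

The expectation value is the |ψ|²-weighted average of u^2: ∫ u^2|ψ|² du.
With ∫_{−∞}^{∞} u^(2m) e^(−αu²) du = (2m−1)!!·√π / (2^m α^(m+1/2)), since the A² factors cancel between numerator and denominator, ⟨u²⟩ = w^2/2.
With w = 2.46, ⟨u^2⟩ = 3.026.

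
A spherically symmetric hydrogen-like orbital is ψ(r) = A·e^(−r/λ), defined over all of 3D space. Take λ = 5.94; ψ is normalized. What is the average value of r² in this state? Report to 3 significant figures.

⟨r²⟩ = ∫ r^2 |ψ|² 4πr² dr over the full domain.
With ∫₀^∞ r^4 e^(−αr) dr = 4!/α^5, since the A² factors cancel between numerator and denominator, ⟨r²⟩ = 3·λ^2.
Putting λ = 5.94 gives 105.9.

⟨r^2⟩ ≈ 106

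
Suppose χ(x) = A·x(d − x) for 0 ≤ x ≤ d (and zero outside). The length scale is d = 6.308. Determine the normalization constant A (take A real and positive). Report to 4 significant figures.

We need A² ∫|f|² dx = 1, taking the integral from 0 to d.
Expanding the polynomial and integrating term by term, ∫|χ|² dx = A²·(d^5/30).
Substituting d = 6.308 gives A² = 0.0030037, so A = 0.054806.

A ≈ 0.05481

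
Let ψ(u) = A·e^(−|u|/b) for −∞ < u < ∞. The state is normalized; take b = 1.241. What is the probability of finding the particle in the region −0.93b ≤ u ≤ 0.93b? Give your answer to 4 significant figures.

|ψ|² is the probability density, so P = ∫_{−0.93b}^{0.93b} |ψ|² du.
The normalization integral ∫|ψ|²du over the whole domain equals b·A², and A² cancels in the ratio.
Both integrals are even about u = 0, so only the u ≥ 0 halves are needed (the factors of 2 cancel). Let t = u/b; then A² and the length scale cancel, so P = ∫_{0}^{0.93} e^(-2·t) dt ÷ ∫_{0}^{∞} e^(-2·t) dt.
Using ∫ e^(-2·t) dt = -e^(-2·t)/2, the numerator is 1/2 - e^(-93/50)/2 and the denominator is 1/2.
Evaluating gives P = 0.84433.

P ≈ 0.8443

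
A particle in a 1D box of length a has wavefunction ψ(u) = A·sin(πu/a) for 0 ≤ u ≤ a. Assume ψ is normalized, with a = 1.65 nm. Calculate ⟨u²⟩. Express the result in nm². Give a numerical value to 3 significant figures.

⟨u^2⟩ ≈ 0.770 nm^2

The expectation value is the |ψ|²-weighted average of u^2: ∫ u^2|ψ|² du.
Evaluating both integrals, ⟨u²⟩ = -a^2/(2·π^2) + a^2/3.
With a = 1.65, ⟨u^2⟩ = 0.7696.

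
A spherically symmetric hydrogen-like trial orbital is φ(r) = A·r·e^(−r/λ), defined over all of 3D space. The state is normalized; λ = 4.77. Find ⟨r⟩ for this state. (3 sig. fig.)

⟨r⟩ = ∫ r |φ|² 4πr² dr over the full domain.
With ∫₀^∞ r^5 e^(−αr) dr = 5!/α^6, evaluating both integrals, ⟨r⟩ = 5·λ/2.
With λ = 4.77, ⟨r⟩ = 11.93.

⟨r⟩ ≈ 11.9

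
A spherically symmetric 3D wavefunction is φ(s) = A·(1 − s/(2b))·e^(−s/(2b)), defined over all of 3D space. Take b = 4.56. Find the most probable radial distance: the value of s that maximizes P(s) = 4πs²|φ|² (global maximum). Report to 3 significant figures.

The maximum of P(s) = 4πs²|φ|² occurs where its derivative vanishes.
Solving yields s = b·(√(5) + 3).
With b = 4.56, the most probable radial distance is 23.88.

s ≈ 23.9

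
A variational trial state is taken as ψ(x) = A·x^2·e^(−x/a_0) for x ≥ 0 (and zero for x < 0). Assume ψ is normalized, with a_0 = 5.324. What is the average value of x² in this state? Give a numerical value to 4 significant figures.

⟨x²⟩ = ∫ x^2 |ψ|² dx over the full domain.
Evaluating both integrals, ⟨x²⟩ = 15·a_0^2/2.
With a_0 = 5.324, ⟨x^2⟩ = 212.59.

⟨x^2⟩ ≈ 212.6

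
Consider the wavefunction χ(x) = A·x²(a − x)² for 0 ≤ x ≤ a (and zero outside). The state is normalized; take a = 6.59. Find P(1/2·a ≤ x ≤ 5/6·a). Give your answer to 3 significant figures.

|χ|² is the probability density, so P = ∫_{1/2·a}^{5/6·a} |χ|² dx.
The normalization integral ∫|χ|²dx over the whole domain equals a^9/630·A², and A² cancels in the ratio.
Substituting u = x/a, A² and the length scale cancel in the ratio: P = ∫_{1/2}^{5/6} u^4·(1 - u)^4 du / ∫_{0}^{1} u^4·(1 - u)^4 du.
With ∫ u^4·(1 - u)^4 du = u^5·(70·u^4 - 315·u^3 + 540·u^2 - 420·u + 126)/630 + C, the region integral is ≈ 0.00077944 and the full one is 1/630.
This works out to P = 0.4910.

P ≈ 0.491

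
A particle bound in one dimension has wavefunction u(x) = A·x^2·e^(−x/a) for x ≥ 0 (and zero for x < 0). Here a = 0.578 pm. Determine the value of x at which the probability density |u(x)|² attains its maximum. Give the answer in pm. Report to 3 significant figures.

Differentiate |u(x)|² with respect to x and set to zero.
Solving yields x = 2·a.
With a = 0.578, the most probable position is 1.156 pm.

x ≈ 1.16 pm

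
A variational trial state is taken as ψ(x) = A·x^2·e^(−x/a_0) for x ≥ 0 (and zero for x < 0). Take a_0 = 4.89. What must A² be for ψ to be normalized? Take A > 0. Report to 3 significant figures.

A^2 ≈ 0.000477

We need A² ∫|f|² dx = 1, taking the integral from 0 to ∞.
Recall ∫₀^∞ x^m e^(−x/β) dx = m!·β^(m+1), the integral (without the A² prefactor) comes out to 3·a_0^5/4.
Substituting a_0 = 4.89 gives A² = 0.0004769, so A = 0.02184.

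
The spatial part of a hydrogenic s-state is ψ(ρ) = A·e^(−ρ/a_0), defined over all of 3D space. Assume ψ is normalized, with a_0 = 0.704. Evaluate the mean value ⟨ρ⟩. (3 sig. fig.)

⟨ρ⟩ ≈ 1.06

⟨ρ⟩ = ∫ ρ |ψ|² 4πρ² dρ over the full domain.
Using ∫₀^∞ ρⁿ e^(−αρ) dρ = n!/αⁿ⁺¹, since the A² factors cancel between numerator and denominator, ⟨ρ⟩ = 3·a_0/2.
Putting a_0 = 0.704 gives 1.056.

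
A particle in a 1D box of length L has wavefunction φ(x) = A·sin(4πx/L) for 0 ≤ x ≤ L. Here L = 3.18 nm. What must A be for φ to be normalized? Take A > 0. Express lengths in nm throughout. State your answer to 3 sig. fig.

A ≈ 0.793 nm^(-1/2)

The normalization condition is ∫|φ|² dx = 1 from 0 to L.
With φ = A·sin(4πx/L), the integral evaluates to A²·[L/2].
So A² = (L/2)^(−1).
Plugging in L = 3.18 yields A = 0.7931.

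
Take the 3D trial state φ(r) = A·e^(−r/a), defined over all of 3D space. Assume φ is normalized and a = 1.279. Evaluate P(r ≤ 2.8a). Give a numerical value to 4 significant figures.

With dV = 4πr²dr, the probability is ∫|φ|² dV over r ≤ 2.8a.
Normalization gives A² = 1/(π·a^3).
Substituting u = r/a, A², 4π and the length scale all cancel in the ratio: P = ∫_{0}^{2.8} u^2·e^(-2·u) du / ∫_{0}^{∞} u^2·e^(-2·u) du.
With ∫ u^2·e^(-2·u) du = -(2·u^2 + 2·u + 1)·e^(-2·u)/4 + C, the region integral is 1/4 - 557·e^(-28/5)/100 and the full one is 1/4.
Taking the ratio yields P = 0.91761.

P ≈ 0.9176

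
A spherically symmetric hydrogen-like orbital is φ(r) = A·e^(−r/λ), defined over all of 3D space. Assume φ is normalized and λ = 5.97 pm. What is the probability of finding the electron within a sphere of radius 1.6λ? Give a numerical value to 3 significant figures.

Integrate the radial probability density 4πr²|φ|² over r ≤ 1.6λ.
A² is fixed by ∫₀^∞ 4πr²|φ|² dr = 1, i.e. A² = (π·λ^3)^(−1).
Let u = r/λ; then A², 4π and the length scale all cancel, so P = ∫_{0}^{1.6} u^2·e^(-2·u) du ÷ ∫_{0}^{∞} u^2·e^(-2·u) du.
With ∫ u^2·e^(-2·u) du = -(2·u^2 + 2·u + 1)·e^(-2·u)/4 + C, the region integral is 1/4 - 233·e^(-16/5)/100 and the full one is 1/4.
The region integral divided by the full integral gives P = 0.6201.

P ≈ 0.620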